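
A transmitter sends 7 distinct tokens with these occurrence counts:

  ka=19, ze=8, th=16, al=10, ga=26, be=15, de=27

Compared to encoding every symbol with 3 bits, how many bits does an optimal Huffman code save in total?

35

Fixed-length: 3 bits × 121 symbols = 363 bits.
Huffman merges:
ze(8) + al(10) → 18
be(15) + th(16) → 31
18 + ka(19) → 37
ga(26) + de(27) → 53
31 + 37 → 68
53 + 68 → 121
Huffman total = 18 + 31 + 37 + 53 + 68 + 121 = 328 bits.
Saving = 363 − 328 = 35 bits.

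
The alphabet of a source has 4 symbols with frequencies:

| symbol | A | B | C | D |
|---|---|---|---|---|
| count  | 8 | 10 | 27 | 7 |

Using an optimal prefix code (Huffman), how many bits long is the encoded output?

92

Build the Huffman tree bottom-up:
merge D(7) and A(8): 15
merge B(10) and 15: 25
merge 25 and C(27): 52
Total encoded bits = sum of merged weights = 15 + 25 + 52 = 92.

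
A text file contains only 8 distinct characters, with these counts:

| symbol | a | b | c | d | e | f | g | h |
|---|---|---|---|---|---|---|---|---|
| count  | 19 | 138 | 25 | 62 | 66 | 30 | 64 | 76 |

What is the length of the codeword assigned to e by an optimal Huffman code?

Build the tree from the bottom:
a(19) + c(25) → 44
f(30) + 44 → 74
d(62) + g(64) → 126
e(66) + 74 → 140
h(76) + 126 → 202
b(138) + 140 → 278
202 + 278 → 480
e sits 3 levels below the root, so its codeword is 3 bits.

3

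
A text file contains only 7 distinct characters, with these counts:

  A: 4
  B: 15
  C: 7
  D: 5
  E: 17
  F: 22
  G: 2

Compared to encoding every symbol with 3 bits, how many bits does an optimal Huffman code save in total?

Fixed-length: 3 bits × 72 symbols = 216 bits.
Huffman merges:
combine G(2), A(4) → 6
combine D(5), 6 → 11
combine C(7), 11 → 18
combine B(15), E(17) → 32
combine 18, F(22) → 40
combine 32, 40 → 72
Huffman total = 6 + 11 + 18 + 32 + 40 + 72 = 179 bits.
Saving = 216 − 179 = 37 bits.

37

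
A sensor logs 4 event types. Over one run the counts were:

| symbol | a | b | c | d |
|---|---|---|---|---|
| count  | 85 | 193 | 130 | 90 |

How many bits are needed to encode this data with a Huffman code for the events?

Merge the two smallest weights repeatedly:
merge a(85) and d(90): 175
merge c(130) and 175: 305
merge b(193) and 305: 498
Total encoded bits = sum of merged weights = 175 + 305 + 498 = 978.

978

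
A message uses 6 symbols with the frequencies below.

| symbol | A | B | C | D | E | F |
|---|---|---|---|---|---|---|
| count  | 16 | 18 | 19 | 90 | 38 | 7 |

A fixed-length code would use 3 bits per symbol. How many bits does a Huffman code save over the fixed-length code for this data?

Fixed-length: 3 bits × 188 symbols = 564 bits.
Huffman merges:
combine F(7), A(16) → 23
combine B(18), C(19) → 37
combine 23, 37 → 60
combine E(38), 60 → 98
combine D(90), 98 → 188
Huffman total = 23 + 37 + 60 + 98 + 188 = 406 bits.
Saving = 564 − 406 = 158 bits.

158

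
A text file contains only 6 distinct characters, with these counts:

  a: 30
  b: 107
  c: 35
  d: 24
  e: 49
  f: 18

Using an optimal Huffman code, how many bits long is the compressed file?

617

Greedily combine the two least-frequent nodes:
merge f(18) and d(24): 42
merge a(30) and c(35): 65
merge 42 and e(49): 91
merge 65 and 91: 156
merge b(107) and 156: 263
The encoded length is the sum of every internal node's weight: 42 + 65 + 91 + 156 + 263 = 617 bits.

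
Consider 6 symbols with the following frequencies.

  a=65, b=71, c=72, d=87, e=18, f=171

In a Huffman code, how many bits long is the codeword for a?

4

Huffman merges, smallest pair first:
merge e(18) and a(65): 83
merge b(71) and c(72): 143
merge 83 and d(87): 170
merge 143 and 170: 313
merge f(171) and 313: 484
The subtree containing a is merged 4 times, so code length = 4.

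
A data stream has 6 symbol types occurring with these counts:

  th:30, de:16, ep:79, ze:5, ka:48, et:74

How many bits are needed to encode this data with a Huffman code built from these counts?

576

Build the Huffman tree bottom-up:
combine ze(5), de(16) → 21
combine 21, th(30) → 51
combine ka(48), 51 → 99
combine et(74), ep(79) → 153
combine 99, 153 → 252
Each symbol's bit-cost is frequency × depth; summing gives 576 bits (equivalently 21 + 51 + 99 + 153 + 252).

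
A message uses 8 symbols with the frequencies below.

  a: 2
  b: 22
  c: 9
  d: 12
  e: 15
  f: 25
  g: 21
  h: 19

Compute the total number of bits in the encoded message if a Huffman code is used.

361

Greedily combine the two least-frequent nodes:
combine a(2), c(9) → 11
combine 11, d(12) → 23
combine e(15), h(19) → 34
combine g(21), b(22) → 43
combine 23, f(25) → 48
combine 34, 43 → 77
combine 48, 77 → 125
The encoded length is the sum of every internal node's weight: 11 + 23 + 34 + 43 + 48 + 77 + 125 = 361 bits.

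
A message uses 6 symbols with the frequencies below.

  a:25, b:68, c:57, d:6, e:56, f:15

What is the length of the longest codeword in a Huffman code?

Merge the two lowest-weight nodes at each step:
d(6) + f(15) → 21
21 + a(25) → 46
46 + e(56) → 102
c(57) + b(68) → 125
102 + 125 → 227
Maximum depth reached is 4.

4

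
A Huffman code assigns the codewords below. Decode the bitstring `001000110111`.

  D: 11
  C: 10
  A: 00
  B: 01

Read left to right; each codeword is recognised as soon as it completes (prefix code):
  00→A | 10→C | 00→A | 11→D | 01→B | 11→D
Decoded message: ACADBD

ACADBD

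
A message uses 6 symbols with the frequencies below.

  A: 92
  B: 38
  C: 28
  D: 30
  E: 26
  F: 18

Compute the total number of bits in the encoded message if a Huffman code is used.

556

Merge the two smallest weights repeatedly:
combine F(18), E(26) → 44
combine C(28), D(30) → 58
combine B(38), 44 → 82
combine 58, 82 → 140
combine A(92), 140 → 232
Total encoded bits = sum of merged weights = 44 + 58 + 82 + 140 + 232 = 556.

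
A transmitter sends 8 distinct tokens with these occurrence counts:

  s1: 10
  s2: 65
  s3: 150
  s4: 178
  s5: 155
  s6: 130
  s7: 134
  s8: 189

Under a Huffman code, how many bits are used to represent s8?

2

Repeatedly merge the two smallest:
s1(10) + s2(65) → 75
75 + s6(130) → 205
s7(134) + s3(150) → 284
s5(155) + s4(178) → 333
s8(189) + 205 → 394
284 + 333 → 617
394 + 617 → 1011
s8's leaf is at depth 2, giving a 2-bit codeword.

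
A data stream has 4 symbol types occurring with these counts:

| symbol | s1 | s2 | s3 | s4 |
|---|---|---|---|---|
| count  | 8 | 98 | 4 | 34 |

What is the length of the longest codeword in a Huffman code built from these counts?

Merge the two lowest-weight nodes at each step:
merge s3(4) and s1(8): 12
merge 12 and s4(34): 46
merge 46 and s2(98): 144
Maximum depth reached is 3.

3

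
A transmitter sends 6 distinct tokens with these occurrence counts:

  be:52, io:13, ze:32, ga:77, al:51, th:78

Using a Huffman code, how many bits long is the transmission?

Merge the two smallest weights repeatedly:
io(13) + ze(32) → 45
45 + al(51) → 96
be(52) + ga(77) → 129
th(78) + 96 → 174
129 + 174 → 303
The encoded length is the sum of every internal node's weight: 45 + 96 + 129 + 174 + 303 = 747 bits.

747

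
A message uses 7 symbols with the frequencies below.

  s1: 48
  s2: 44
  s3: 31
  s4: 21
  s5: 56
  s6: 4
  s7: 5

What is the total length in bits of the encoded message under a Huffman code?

518

Merge the two smallest weights repeatedly:
combine s6(4), s7(5) → 9
combine 9, s4(21) → 30
combine 30, s3(31) → 61
combine s2(44), s1(48) → 92
combine s5(56), 61 → 117
combine 92, 117 → 209
Total encoded bits = sum of merged weights = 9 + 30 + 61 + 92 + 117 + 209 = 518.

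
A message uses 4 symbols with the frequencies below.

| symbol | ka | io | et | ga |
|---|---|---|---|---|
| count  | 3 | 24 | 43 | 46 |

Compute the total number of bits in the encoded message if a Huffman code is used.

Build the Huffman tree bottom-up:
combine ka(3), io(24) → 27
combine 27, et(43) → 70
combine ga(46), 70 → 116
The encoded length is the sum of every internal node's weight: 27 + 70 + 116 = 213 bits.

213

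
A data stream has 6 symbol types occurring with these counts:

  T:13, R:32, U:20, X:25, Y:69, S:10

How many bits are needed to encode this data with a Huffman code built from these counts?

392

Greedily combine the two least-frequent nodes:
merge S(10) and T(13): 23
merge U(20) and 23: 43
merge X(25) and R(32): 57
merge 43 and 57: 100
merge Y(69) and 100: 169
Total encoded bits = sum of merged weights = 23 + 43 + 57 + 100 + 169 = 392.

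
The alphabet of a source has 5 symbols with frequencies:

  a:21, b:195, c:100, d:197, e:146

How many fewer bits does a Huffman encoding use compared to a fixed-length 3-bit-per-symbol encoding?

Fixed-length: 3 bits × 659 symbols = 1977 bits.
Huffman merges:
a(21) + c(100) → 121
121 + e(146) → 267
b(195) + d(197) → 392
267 + 392 → 659
Huffman total = 121 + 267 + 392 + 659 = 1439 bits.
Saving = 1977 − 1439 = 538 bits.

538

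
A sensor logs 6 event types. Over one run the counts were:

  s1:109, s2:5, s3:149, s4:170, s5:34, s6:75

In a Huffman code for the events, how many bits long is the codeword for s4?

Repeatedly merge the two smallest:
s2(5) + s5(34) → 39
39 + s6(75) → 114
s1(109) + 114 → 223
s3(149) + s4(170) → 319
223 + 319 → 542
s4's leaf is at depth 2, giving a 2-bit codeword.

2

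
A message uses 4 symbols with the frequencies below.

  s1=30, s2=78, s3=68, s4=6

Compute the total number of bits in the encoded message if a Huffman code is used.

Merge the two smallest weights repeatedly:
combine s4(6), s1(30) → 36
combine 36, s3(68) → 104
combine s2(78), 104 → 182
Total encoded bits = sum of merged weights = 36 + 104 + 182 = 322.

322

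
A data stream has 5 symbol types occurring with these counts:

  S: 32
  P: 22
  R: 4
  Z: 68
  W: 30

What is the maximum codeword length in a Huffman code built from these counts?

Merge the two lowest-weight nodes at each step:
combine R(4), P(22) → 26
combine 26, W(30) → 56
combine S(32), 56 → 88
combine Z(68), 88 → 156
Maximum depth reached is 4.

4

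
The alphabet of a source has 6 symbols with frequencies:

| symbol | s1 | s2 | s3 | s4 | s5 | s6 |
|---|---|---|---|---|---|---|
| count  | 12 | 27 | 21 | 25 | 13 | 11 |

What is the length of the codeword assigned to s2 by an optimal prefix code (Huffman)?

2

Build the tree from the bottom:
combine s6(11), s1(12) → 23
combine s5(13), s3(21) → 34
combine 23, s4(25) → 48
combine s2(27), 34 → 61
combine 48, 61 → 109
s2's leaf is at depth 2, giving a 2-bit codeword.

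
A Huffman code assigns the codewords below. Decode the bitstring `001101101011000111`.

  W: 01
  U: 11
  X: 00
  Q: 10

Read left to right; each codeword is recognised as soon as it completes (prefix code):
  00→X | 11→U | 01→W | 10→Q | 10→Q | 11→U | 00→X | 01→W | 11→U
Decoded message: XUWQQUXWU

XUWQQUXWU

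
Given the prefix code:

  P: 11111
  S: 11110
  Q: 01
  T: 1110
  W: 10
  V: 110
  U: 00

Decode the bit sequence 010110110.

Read left to right; each codeword is recognised as soon as it completes (prefix code):
  01→Q | 01→Q | 10→W | 110→V
Decoded message: QQWV

QQWV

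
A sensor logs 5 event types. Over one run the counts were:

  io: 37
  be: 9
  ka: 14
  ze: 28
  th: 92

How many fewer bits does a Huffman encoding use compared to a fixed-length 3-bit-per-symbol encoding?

198

Fixed-length: 3 bits × 180 symbols = 540 bits.
Huffman merges:
combine be(9), ka(14) → 23
combine 23, ze(28) → 51
combine io(37), 51 → 88
combine 88, th(92) → 180
Huffman total = 23 + 51 + 88 + 180 = 342 bits.
Saving = 540 − 342 = 198 bits.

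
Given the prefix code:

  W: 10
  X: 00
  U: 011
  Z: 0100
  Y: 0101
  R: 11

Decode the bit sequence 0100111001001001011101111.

Read left to right; each codeword is recognised as soon as it completes (prefix code):
  0100→Z | 11→R | 10→W | 0100→Z | 10→W | 0101→Y | 11→R | 011→U | 11→R
Decoded message: ZRWZWYRUR

ZRWZWYRUR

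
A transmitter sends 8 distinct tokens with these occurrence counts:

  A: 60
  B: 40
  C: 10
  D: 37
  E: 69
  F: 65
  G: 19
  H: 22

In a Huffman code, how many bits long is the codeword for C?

Huffman merges, smallest pair first:
C(10) + G(19) → 29
H(22) + 29 → 51
D(37) + B(40) → 77
51 + A(60) → 111
F(65) + E(69) → 134
77 + 111 → 188
134 + 188 → 322
The subtree containing C is merged 5 times, so code length = 5.

5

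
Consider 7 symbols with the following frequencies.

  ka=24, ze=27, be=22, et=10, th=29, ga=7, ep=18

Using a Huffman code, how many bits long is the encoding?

372

Greedily combine the two least-frequent nodes:
ga(7) + et(10) → 17
17 + ep(18) → 35
be(22) + ka(24) → 46
ze(27) + th(29) → 56
35 + 46 → 81
56 + 81 → 137
Each symbol's bit-cost is frequency × depth; summing gives 372 bits (equivalently 17 + 35 + 46 + 56 + 81 + 137).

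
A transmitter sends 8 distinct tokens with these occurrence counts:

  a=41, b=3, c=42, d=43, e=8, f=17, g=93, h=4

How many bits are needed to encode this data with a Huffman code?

621

Merge the two smallest weights repeatedly:
b(3) + h(4) → 7
7 + e(8) → 15
15 + f(17) → 32
32 + a(41) → 73
c(42) + d(43) → 85
73 + 85 → 158
g(93) + 158 → 251
The encoded length is the sum of every internal node's weight: 7 + 15 + 32 + 73 + 85 + 158 + 251 = 621 bits.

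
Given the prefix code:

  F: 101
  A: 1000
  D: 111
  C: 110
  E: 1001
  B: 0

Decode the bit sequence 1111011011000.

DFFA

Read left to right; each codeword is recognised as soon as it completes (prefix code):
  111→D | 101→F | 101→F | 1000→A
Decoded message: DFFA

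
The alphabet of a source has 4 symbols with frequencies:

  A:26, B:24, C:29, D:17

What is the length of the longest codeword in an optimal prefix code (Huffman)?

Merge the two lowest-weight nodes at each step:
merge D(17) and B(24): 41
merge A(26) and C(29): 55
merge 41 and 55: 96
Maximum depth reached is 2.

2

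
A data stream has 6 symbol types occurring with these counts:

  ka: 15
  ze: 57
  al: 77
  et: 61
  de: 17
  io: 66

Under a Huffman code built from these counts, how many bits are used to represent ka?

Build the tree from the bottom:
merge ka(15) and de(17): 32
merge 32 and ze(57): 89
merge et(61) and io(66): 127
merge al(77) and 89: 166
merge 127 and 166: 293
The subtree containing ka is merged 4 times, so code length = 4.

4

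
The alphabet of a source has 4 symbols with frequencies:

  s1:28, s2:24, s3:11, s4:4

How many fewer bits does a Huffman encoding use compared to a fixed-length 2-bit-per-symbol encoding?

Fixed-length: 2 bits × 67 symbols = 134 bits.
Huffman merges:
merge s4(4) and s3(11): 15
merge 15 and s2(24): 39
merge s1(28) and 39: 67
Huffman total = 15 + 39 + 67 = 121 bits.
Saving = 134 − 121 = 13 bits.

13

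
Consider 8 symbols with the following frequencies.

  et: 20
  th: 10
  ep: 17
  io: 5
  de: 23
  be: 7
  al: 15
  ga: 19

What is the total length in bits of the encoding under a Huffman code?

337

Greedily combine the two least-frequent nodes:
combine io(5), be(7) → 12
combine th(10), 12 → 22
combine al(15), ep(17) → 32
combine ga(19), et(20) → 39
combine 22, de(23) → 45
combine 32, 39 → 71
combine 45, 71 → 116
The encoded length is the sum of every internal node's weight: 12 + 22 + 32 + 39 + 45 + 71 + 116 = 337 bits.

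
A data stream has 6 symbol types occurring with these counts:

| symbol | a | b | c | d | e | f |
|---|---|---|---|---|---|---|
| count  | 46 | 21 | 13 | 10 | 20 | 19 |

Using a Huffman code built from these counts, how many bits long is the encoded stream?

Build the Huffman tree bottom-up:
combine d(10), c(13) → 23
combine f(19), e(20) → 39
combine b(21), 23 → 44
combine 39, 44 → 83
combine a(46), 83 → 129
Each symbol's bit-cost is frequency × depth; summing gives 318 bits (equivalently 23 + 39 + 44 + 83 + 129).

318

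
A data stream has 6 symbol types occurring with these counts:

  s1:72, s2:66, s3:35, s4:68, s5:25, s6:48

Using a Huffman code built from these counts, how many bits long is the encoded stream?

796

Build the Huffman tree bottom-up:
combine s5(25), s3(35) → 60
combine s6(48), 60 → 108
combine s2(66), s4(68) → 134
combine s1(72), 108 → 180
combine 134, 180 → 314
The encoded length is the sum of every internal node's weight: 60 + 108 + 134 + 180 + 314 = 796 bits.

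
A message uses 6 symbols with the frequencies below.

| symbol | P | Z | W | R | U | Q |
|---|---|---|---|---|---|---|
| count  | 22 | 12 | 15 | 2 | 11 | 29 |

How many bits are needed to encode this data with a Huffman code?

Greedily combine the two least-frequent nodes:
merge R(2) and U(11): 13
merge Z(12) and 13: 25
merge W(15) and P(22): 37
merge 25 and Q(29): 54
merge 37 and 54: 91
The encoded length is the sum of every internal node's weight: 13 + 25 + 37 + 54 + 91 = 220 bits.

220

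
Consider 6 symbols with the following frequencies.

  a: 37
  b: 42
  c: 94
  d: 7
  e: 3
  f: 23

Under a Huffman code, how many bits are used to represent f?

Repeatedly merge the two smallest:
combine e(3), d(7) → 10
combine 10, f(23) → 33
combine 33, a(37) → 70
combine b(42), 70 → 112
combine c(94), 112 → 206
The subtree containing f is merged 4 times, so code length = 4.

4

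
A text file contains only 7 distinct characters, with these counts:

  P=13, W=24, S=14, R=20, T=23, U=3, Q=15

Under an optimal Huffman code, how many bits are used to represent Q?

Huffman merges, smallest pair first:
combine U(3), P(13) → 16
combine S(14), Q(15) → 29
combine 16, R(20) → 36
combine T(23), W(24) → 47
combine 29, 36 → 65
combine 47, 65 → 112
Q sits 3 levels below the root, so its codeword is 3 bits.

3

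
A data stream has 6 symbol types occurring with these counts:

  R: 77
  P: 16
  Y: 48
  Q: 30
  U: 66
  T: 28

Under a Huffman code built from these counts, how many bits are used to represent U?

Repeatedly merge the two smallest:
combine P(16), T(28) → 44
combine Q(30), 44 → 74
combine Y(48), U(66) → 114
combine 74, R(77) → 151
combine 114, 151 → 265
U sits 2 levels below the root, so its codeword is 2 bits.

2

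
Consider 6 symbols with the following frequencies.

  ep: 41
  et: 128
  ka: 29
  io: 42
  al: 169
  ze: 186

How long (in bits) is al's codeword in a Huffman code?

2

Build the tree from the bottom:
merge ka(29) and ep(41): 70
merge io(42) and 70: 112
merge 112 and et(128): 240
merge al(169) and ze(186): 355
merge 240 and 355: 595
The subtree containing al is merged 2 times, so code length = 2.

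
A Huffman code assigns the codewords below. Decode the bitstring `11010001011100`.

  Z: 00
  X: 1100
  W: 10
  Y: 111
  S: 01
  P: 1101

PZSSX

Read left to right; each codeword is recognised as soon as it completes (prefix code):
  1101→P | 00→Z | 01→S | 01→S | 1100→X
Decoded message: PZSSX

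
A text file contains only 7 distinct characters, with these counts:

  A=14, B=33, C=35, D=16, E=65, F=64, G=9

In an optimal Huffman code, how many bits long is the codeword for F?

2

Build the tree from the bottom:
merge G(9) and A(14): 23
merge D(16) and 23: 39
merge B(33) and C(35): 68
merge 39 and F(64): 103
merge E(65) and 68: 133
merge 103 and 133: 236
The subtree containing F is merged 2 times, so code length = 2.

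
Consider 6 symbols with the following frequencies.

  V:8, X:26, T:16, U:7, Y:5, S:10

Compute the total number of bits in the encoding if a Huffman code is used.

Greedily combine the two least-frequent nodes:
Y(5) + U(7) → 12
V(8) + S(10) → 18
12 + T(16) → 28
18 + X(26) → 44
28 + 44 → 72
The encoded length is the sum of every internal node's weight: 12 + 18 + 28 + 44 + 72 = 174 bits.

174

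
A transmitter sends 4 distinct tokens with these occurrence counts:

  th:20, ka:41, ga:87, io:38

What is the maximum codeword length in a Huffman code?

3

Merge the two lowest-weight nodes at each step:
merge th(20) and io(38): 58
merge ka(41) and 58: 99
merge ga(87) and 99: 186
The first pair merged (th, io) ends up deepest, at depth 3.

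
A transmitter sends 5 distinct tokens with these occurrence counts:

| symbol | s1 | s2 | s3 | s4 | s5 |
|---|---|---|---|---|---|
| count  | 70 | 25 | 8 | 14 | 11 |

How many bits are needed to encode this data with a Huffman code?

Merge the two smallest weights repeatedly:
merge s3(8) and s5(11): 19
merge s4(14) and 19: 33
merge s2(25) and 33: 58
merge 58 and s1(70): 128
The encoded length is the sum of every internal node's weight: 19 + 33 + 58 + 128 = 238 bits.

238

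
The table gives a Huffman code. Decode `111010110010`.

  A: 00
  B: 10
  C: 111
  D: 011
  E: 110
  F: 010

CFEF

Read left to right; each codeword is recognised as soon as it completes (prefix code):
  111→C | 010→F | 110→E | 010→F
Decoded message: CFEF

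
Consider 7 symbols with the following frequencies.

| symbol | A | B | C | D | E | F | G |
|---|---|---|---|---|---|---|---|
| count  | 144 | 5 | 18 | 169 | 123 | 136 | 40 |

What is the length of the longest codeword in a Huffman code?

Merge the two lowest-weight nodes at each step:
B(5) + C(18) → 23
23 + G(40) → 63
63 + E(123) → 186
F(136) + A(144) → 280
D(169) + 186 → 355
280 + 355 → 635
The first pair merged (B, C) ends up deepest, at depth 5.

5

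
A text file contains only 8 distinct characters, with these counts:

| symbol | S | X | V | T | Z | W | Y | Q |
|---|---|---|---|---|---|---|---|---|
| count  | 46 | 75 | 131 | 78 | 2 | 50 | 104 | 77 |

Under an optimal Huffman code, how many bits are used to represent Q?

3

Repeatedly merge the two smallest:
Z(2) + S(46) → 48
48 + W(50) → 98
X(75) + Q(77) → 152
T(78) + 98 → 176
Y(104) + V(131) → 235
152 + 176 → 328
235 + 328 → 563
The subtree containing Q is merged 3 times, so code length = 3.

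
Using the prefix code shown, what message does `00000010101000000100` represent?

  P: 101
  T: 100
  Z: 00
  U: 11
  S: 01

ZZZPSZZZT

Read left to right; each codeword is recognised as soon as it completes (prefix code):
  00→Z | 00→Z | 00→Z | 101→P | 01→S | 00→Z | 00→Z | 00→Z | 100→T
Decoded message: ZZZPSZZZT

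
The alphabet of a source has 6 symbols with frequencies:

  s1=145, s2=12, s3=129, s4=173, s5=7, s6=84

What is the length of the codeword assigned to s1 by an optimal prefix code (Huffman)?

2

Huffman merges, smallest pair first:
combine s5(7), s2(12) → 19
combine 19, s6(84) → 103
combine 103, s3(129) → 232
combine s1(145), s4(173) → 318
combine 232, 318 → 550
The subtree containing s1 is merged 2 times, so code length = 2.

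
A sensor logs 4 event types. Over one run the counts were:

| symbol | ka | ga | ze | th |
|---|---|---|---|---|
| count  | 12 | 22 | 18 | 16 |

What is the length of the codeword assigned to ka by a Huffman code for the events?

2

Build the tree from the bottom:
ka(12) + th(16) → 28
ze(18) + ga(22) → 40
28 + 40 → 68
The subtree containing ka is merged 2 times, so code length = 2.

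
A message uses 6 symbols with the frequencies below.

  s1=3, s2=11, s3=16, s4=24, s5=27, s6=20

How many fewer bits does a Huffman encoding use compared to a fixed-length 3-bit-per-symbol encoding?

57

Fixed-length: 3 bits × 101 symbols = 303 bits.
Huffman merges:
combine s1(3), s2(11) → 14
combine 14, s3(16) → 30
combine s6(20), s4(24) → 44
combine s5(27), 30 → 57
combine 44, 57 → 101
Huffman total = 14 + 30 + 44 + 57 + 101 = 246 bits.
Saving = 303 − 246 = 57 bits.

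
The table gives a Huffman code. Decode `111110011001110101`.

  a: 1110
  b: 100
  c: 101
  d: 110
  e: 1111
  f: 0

ebdfac

Read left to right; each codeword is recognised as soon as it completes (prefix code):
  1111→e | 100→b | 110→d | 0→f | 1110→a | 101→c
Decoded message: ebdfac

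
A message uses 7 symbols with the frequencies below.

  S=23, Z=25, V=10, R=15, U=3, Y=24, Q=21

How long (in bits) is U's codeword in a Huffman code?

Build the tree from the bottom:
combine U(3), V(10) → 13
combine 13, R(15) → 28
combine Q(21), S(23) → 44
combine Y(24), Z(25) → 49
combine 28, 44 → 72
combine 49, 72 → 121
U sits 4 levels below the root, so its codeword is 4 bits.

4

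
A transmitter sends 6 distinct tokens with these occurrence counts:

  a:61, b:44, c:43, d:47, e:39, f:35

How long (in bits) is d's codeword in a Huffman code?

2

Huffman merges, smallest pair first:
f(35) + e(39) → 74
c(43) + b(44) → 87
d(47) + a(61) → 108
74 + 87 → 161
108 + 161 → 269
d's leaf is at depth 2, giving a 2-bit codeword.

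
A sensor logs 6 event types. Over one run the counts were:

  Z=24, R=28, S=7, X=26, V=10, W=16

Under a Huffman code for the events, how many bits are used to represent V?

Huffman merges, smallest pair first:
S(7) + V(10) → 17
W(16) + 17 → 33
Z(24) + X(26) → 50
R(28) + 33 → 61
50 + 61 → 111
The subtree containing V is merged 4 times, so code length = 4.

4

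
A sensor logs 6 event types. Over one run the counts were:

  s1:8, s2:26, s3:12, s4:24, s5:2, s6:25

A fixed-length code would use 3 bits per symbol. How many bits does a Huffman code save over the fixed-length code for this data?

Fixed-length: 3 bits × 97 symbols = 291 bits.
Huffman merges:
combine s5(2), s1(8) → 10
combine 10, s3(12) → 22
combine 22, s4(24) → 46
combine s6(25), s2(26) → 51
combine 46, 51 → 97
Huffman total = 10 + 22 + 46 + 51 + 97 = 226 bits.
Saving = 291 − 226 = 65 bits.

65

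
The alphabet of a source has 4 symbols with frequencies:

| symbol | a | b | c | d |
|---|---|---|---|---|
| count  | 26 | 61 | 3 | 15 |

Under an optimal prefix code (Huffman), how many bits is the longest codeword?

Merge the two lowest-weight nodes at each step:
c(3) + d(15) → 18
18 + a(26) → 44
44 + b(61) → 105
The first pair merged (c, d) ends up deepest, at depth 3.

3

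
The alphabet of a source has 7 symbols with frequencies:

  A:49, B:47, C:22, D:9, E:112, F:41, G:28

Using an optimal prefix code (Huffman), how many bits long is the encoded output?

Build the Huffman tree bottom-up:
combine D(9), C(22) → 31
combine G(28), 31 → 59
combine F(41), B(47) → 88
combine A(49), 59 → 108
combine 88, 108 → 196
combine E(112), 196 → 308
Each symbol's bit-cost is frequency × depth; summing gives 790 bits (equivalently 31 + 59 + 88 + 108 + 196 + 308).

790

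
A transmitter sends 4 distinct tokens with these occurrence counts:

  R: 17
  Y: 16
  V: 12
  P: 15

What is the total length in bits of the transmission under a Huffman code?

120

Greedily combine the two least-frequent nodes:
V(12) + P(15) → 27
Y(16) + R(17) → 33
27 + 33 → 60
Each symbol's bit-cost is frequency × depth; summing gives 120 bits (equivalently 27 + 33 + 60).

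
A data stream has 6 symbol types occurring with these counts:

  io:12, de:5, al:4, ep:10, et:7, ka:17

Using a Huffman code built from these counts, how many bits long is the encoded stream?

135

Build the Huffman tree bottom-up:
al(4) + de(5) → 9
et(7) + 9 → 16
ep(10) + io(12) → 22
16 + ka(17) → 33
22 + 33 → 55
Each symbol's bit-cost is frequency × depth; summing gives 135 bits (equivalently 9 + 16 + 22 + 33 + 55).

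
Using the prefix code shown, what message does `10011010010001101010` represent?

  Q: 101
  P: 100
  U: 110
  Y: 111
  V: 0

PUPPVUQV

Read left to right; each codeword is recognised as soon as it completes (prefix code):
  100→P | 110→U | 100→P | 100→P | 0→V | 110→U | 101→Q | 0→V
Decoded message: PUPPVUQV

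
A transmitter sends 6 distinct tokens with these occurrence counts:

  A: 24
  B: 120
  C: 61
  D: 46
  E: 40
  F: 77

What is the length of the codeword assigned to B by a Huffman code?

2

Huffman merges, smallest pair first:
combine A(24), E(40) → 64
combine D(46), C(61) → 107
combine 64, F(77) → 141
combine 107, B(120) → 227
combine 141, 227 → 368
The subtree containing B is merged 2 times, so code length = 2.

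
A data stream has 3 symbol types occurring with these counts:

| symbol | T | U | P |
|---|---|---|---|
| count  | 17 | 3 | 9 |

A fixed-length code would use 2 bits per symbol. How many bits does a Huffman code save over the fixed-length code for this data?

Fixed-length: 2 bits × 29 symbols = 58 bits.
Huffman merges:
U(3) + P(9) → 12
12 + T(17) → 29
Huffman total = 12 + 29 = 41 bits.
Saving = 58 − 41 = 17 bits.

17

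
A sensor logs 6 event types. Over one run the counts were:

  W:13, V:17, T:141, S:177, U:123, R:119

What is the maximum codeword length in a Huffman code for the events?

4

Merge the two lowest-weight nodes at each step:
combine W(13), V(17) → 30
combine 30, R(119) → 149
combine U(123), T(141) → 264
combine 149, S(177) → 326
combine 264, 326 → 590
Maximum depth reached is 4.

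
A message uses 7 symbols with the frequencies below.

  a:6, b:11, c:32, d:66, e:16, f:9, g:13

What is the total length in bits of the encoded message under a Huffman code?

Greedily combine the two least-frequent nodes:
a(6) + f(9) → 15
b(11) + g(13) → 24
15 + e(16) → 31
24 + 31 → 55
c(32) + 55 → 87
d(66) + 87 → 153
Each symbol's bit-cost is frequency × depth; summing gives 365 bits (equivalently 15 + 24 + 31 + 55 + 87 + 153).

365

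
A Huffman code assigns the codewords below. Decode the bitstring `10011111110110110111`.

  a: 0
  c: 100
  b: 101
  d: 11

cdddbbbd

Read left to right; each codeword is recognised as soon as it completes (prefix code):
  100→c | 11→d | 11→d | 11→d | 101→b | 101→b | 101→b | 11→d
Decoded message: cdddbbbd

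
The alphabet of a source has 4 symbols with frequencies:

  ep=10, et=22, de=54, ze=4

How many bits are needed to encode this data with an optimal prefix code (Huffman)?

140

Greedily combine the two least-frequent nodes:
combine ze(4), ep(10) → 14
combine 14, et(22) → 36
combine 36, de(54) → 90
Total encoded bits = sum of merged weights = 14 + 36 + 90 = 140.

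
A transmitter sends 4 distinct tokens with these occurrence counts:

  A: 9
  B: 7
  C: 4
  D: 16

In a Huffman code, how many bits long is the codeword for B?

Build the tree from the bottom:
combine C(4), B(7) → 11
combine A(9), 11 → 20
combine D(16), 20 → 36
B sits 3 levels below the root, so its codeword is 3 bits.

3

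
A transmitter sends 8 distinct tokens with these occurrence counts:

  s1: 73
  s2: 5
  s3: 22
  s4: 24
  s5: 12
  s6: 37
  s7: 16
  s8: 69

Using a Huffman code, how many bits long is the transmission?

682

Greedily combine the two least-frequent nodes:
s2(5) + s5(12) → 17
s7(16) + 17 → 33
s3(22) + s4(24) → 46
33 + s6(37) → 70
46 + s8(69) → 115
70 + s1(73) → 143
115 + 143 → 258
Total encoded bits = sum of merged weights = 17 + 33 + 46 + 70 + 115 + 143 + 258 = 682.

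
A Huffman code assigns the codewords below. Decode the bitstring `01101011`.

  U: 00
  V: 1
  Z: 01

Read left to right; each codeword is recognised as soon as it completes (prefix code):
  01→Z | 1→V | 01→Z | 01→Z | 1→V
Decoded message: ZVZZV

ZVZZV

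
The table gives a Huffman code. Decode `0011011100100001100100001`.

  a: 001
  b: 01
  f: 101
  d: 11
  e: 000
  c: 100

afdaebcca

Read left to right; each codeword is recognised as soon as it completes (prefix code):
  001→a | 101→f | 11→d | 001→a | 000→e | 01→b | 100→c | 100→c | 001→a
Decoded message: afdaebcca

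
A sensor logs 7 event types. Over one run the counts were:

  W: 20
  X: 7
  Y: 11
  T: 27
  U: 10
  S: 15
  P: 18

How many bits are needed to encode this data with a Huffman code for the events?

Merge the two smallest weights repeatedly:
combine X(7), U(10) → 17
combine Y(11), S(15) → 26
combine 17, P(18) → 35
combine W(20), 26 → 46
combine T(27), 35 → 62
combine 46, 62 → 108
Total encoded bits = sum of merged weights = 17 + 26 + 35 + 46 + 62 + 108 = 294.

294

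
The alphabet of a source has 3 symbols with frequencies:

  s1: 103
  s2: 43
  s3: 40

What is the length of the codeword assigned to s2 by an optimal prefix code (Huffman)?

2

Huffman merges, smallest pair first:
merge s3(40) and s2(43): 83
merge 83 and s1(103): 186
s2's leaf is at depth 2, giving a 2-bit codeword.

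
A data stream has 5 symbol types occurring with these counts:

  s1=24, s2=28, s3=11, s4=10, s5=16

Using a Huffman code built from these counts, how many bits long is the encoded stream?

Build the Huffman tree bottom-up:
merge s4(10) and s3(11): 21
merge s5(16) and 21: 37
merge s1(24) and s2(28): 52
merge 37 and 52: 89
The encoded length is the sum of every internal node's weight: 21 + 37 + 52 + 89 = 199 bits.

199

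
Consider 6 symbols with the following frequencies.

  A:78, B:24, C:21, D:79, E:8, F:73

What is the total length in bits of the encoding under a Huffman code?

648

Build the Huffman tree bottom-up:
merge E(8) and C(21): 29
merge B(24) and 29: 53
merge 53 and F(73): 126
merge A(78) and D(79): 157
merge 126 and 157: 283
Each symbol's bit-cost is frequency × depth; summing gives 648 bits (equivalently 29 + 53 + 126 + 157 + 283).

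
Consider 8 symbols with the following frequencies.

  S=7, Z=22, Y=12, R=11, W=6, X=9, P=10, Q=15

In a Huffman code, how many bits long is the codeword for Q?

3

Build the tree from the bottom:
merge W(6) and S(7): 13
merge X(9) and P(10): 19
merge R(11) and Y(12): 23
merge 13 and Q(15): 28
merge 19 and Z(22): 41
merge 23 and 28: 51
merge 41 and 51: 92
The subtree containing Q is merged 3 times, so code length = 3.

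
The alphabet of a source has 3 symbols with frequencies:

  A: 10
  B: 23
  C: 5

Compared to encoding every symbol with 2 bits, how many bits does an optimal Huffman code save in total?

23

Fixed-length: 2 bits × 38 symbols = 76 bits.
Huffman merges:
merge C(5) and A(10): 15
merge 15 and B(23): 38
Huffman total = 15 + 38 = 53 bits.
Saving = 76 − 53 = 23 bits.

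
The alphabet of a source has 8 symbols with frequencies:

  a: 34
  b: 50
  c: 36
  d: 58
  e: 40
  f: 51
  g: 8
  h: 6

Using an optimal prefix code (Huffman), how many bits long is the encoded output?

802

Greedily combine the two least-frequent nodes:
h(6) + g(8) → 14
14 + a(34) → 48
c(36) + e(40) → 76
48 + b(50) → 98
f(51) + d(58) → 109
76 + 98 → 174
109 + 174 → 283
Total encoded bits = sum of merged weights = 14 + 48 + 76 + 98 + 109 + 174 + 283 = 802.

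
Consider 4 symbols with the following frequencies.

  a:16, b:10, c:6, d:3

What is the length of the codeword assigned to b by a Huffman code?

2

Huffman merges, smallest pair first:
d(3) + c(6) → 9
9 + b(10) → 19
a(16) + 19 → 35
b sits 2 levels below the root, so its codeword is 2 bits.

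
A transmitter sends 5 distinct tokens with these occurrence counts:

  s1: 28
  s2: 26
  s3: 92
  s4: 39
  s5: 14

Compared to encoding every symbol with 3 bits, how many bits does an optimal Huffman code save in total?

184

Fixed-length: 3 bits × 199 symbols = 597 bits.
Huffman merges:
merge s5(14) and s2(26): 40
merge s1(28) and s4(39): 67
merge 40 and 67: 107
merge s3(92) and 107: 199
Huffman total = 40 + 67 + 107 + 199 = 413 bits.
Saving = 597 − 413 = 184 bits.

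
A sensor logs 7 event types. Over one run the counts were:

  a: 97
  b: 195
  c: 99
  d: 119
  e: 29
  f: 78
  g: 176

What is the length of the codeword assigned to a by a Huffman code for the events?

3

Huffman merges, smallest pair first:
combine e(29), f(78) → 107
combine a(97), c(99) → 196
combine 107, d(119) → 226
combine g(176), b(195) → 371
combine 196, 226 → 422
combine 371, 422 → 793
a sits 3 levels below the root, so its codeword is 3 bits.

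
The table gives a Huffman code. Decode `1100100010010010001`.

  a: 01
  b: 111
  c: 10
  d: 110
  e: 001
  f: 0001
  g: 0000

dafeef

Read left to right; each codeword is recognised as soon as it completes (prefix code):
  110→d | 01→a | 0001→f | 001→e | 001→e | 0001→f
Decoded message: dafeef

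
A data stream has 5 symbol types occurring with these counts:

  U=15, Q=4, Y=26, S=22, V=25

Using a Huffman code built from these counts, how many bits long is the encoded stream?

Merge the two smallest weights repeatedly:
combine Q(4), U(15) → 19
combine 19, S(22) → 41
combine V(25), Y(26) → 51
combine 41, 51 → 92
The encoded length is the sum of every internal node's weight: 19 + 41 + 51 + 92 = 203 bits.

203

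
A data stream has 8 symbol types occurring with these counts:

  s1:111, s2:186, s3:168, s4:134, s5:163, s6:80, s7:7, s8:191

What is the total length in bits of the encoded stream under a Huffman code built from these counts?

3016

Merge the two smallest weights repeatedly:
combine s7(7), s6(80) → 87
combine 87, s1(111) → 198
combine s4(134), s5(163) → 297
combine s3(168), s2(186) → 354
combine s8(191), 198 → 389
combine 297, 354 → 651
combine 389, 651 → 1040
The encoded length is the sum of every internal node's weight: 87 + 198 + 297 + 354 + 389 + 651 + 1040 = 3016 bits.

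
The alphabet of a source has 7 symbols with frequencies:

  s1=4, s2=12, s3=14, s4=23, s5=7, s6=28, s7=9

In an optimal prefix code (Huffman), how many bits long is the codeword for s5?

Huffman merges, smallest pair first:
s1(4) + s5(7) → 11
s7(9) + 11 → 20
s2(12) + s3(14) → 26
20 + s4(23) → 43
26 + s6(28) → 54
43 + 54 → 97
The subtree containing s5 is merged 4 times, so code length = 4.

4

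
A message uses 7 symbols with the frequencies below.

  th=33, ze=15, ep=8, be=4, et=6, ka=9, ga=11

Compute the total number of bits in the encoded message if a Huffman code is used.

219

Merge the two smallest weights repeatedly:
merge be(4) and et(6): 10
merge ep(8) and ka(9): 17
merge 10 and ga(11): 21
merge ze(15) and 17: 32
merge 21 and 32: 53
merge th(33) and 53: 86
The encoded length is the sum of every internal node's weight: 10 + 17 + 21 + 32 + 53 + 86 = 219 bits.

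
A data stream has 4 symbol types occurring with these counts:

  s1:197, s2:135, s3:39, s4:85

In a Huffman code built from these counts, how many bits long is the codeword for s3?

Huffman merges, smallest pair first:
combine s3(39), s4(85) → 124
combine 124, s2(135) → 259
combine s1(197), 259 → 456
The subtree containing s3 is merged 3 times, so code length = 3.

3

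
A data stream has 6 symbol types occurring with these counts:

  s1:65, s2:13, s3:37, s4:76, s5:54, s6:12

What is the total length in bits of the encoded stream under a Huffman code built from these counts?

Build the Huffman tree bottom-up:
merge s6(12) and s2(13): 25
merge 25 and s3(37): 62
merge s5(54) and 62: 116
merge s1(65) and s4(76): 141
merge 116 and 141: 257
Total encoded bits = sum of merged weights = 25 + 62 + 116 + 141 + 257 = 601.

601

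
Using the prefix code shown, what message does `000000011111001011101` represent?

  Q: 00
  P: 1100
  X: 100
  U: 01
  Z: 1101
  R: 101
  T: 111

QQQUTXRZ

Read left to right; each codeword is recognised as soon as it completes (prefix code):
  00→Q | 00→Q | 00→Q | 01→U | 111→T | 100→X | 101→R | 1101→Z
Decoded message: QQQUTXRZ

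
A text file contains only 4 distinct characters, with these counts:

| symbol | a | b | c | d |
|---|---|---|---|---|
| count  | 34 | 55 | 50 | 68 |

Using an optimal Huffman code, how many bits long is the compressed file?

Merge the two smallest weights repeatedly:
a(34) + c(50) → 84
b(55) + d(68) → 123
84 + 123 → 207
Total encoded bits = sum of merged weights = 84 + 123 + 207 = 414.

414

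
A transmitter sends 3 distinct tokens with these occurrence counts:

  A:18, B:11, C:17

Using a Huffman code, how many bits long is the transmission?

74

Greedily combine the two least-frequent nodes:
merge B(11) and C(17): 28
merge A(18) and 28: 46
Each symbol's bit-cost is frequency × depth; summing gives 74 bits (equivalently 28 + 46).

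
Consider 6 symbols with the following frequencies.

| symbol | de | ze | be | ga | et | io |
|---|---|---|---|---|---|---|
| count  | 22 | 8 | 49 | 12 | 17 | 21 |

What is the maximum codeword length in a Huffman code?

4

Merge the two lowest-weight nodes at each step:
combine ze(8), ga(12) → 20
combine et(17), 20 → 37
combine io(21), de(22) → 43
combine 37, 43 → 80
combine be(49), 80 → 129
The first pair merged (ze, ga) ends up deepest, at depth 4.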